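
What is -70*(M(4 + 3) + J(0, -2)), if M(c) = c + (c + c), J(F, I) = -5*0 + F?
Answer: -1470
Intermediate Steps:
J(F, I) = F (J(F, I) = 0 + F = F)
M(c) = 3*c (M(c) = c + 2*c = 3*c)
-70*(M(4 + 3) + J(0, -2)) = -70*(3*(4 + 3) + 0) = -70*(3*7 + 0) = -70*(21 + 0) = -70*21 = -1470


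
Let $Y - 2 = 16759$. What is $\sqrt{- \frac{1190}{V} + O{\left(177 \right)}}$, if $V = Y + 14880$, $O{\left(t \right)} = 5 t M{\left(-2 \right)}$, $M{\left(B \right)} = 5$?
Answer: $\frac{\sqrt{4430063845635}}{31641} \approx 66.52$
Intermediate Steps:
$Y = 16761$ ($Y = 2 + 16759 = 16761$)
$O{\left(t \right)} = 25 t$ ($O{\left(t \right)} = 5 t 5 = 25 t$)
$V = 31641$ ($V = 16761 + 14880 = 31641$)
$\sqrt{- \frac{1190}{V} + O{\left(177 \right)}} = \sqrt{- \frac{1190}{31641} + 25 \cdot 177} = \sqrt{\left(-1190\right) \frac{1}{31641} + 4425} = \sqrt{- \frac{1190}{31641} + 4425} = \sqrt{\frac{140010235}{31641}} = \frac{\sqrt{4430063845635}}{31641}$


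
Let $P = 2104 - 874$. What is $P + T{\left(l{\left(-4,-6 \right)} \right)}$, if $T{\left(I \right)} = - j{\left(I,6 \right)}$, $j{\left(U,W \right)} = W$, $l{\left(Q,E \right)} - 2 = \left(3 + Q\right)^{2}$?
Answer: $1224$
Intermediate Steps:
$l{\left(Q,E \right)} = 2 + \left(3 + Q\right)^{2}$
$P = 1230$
$T{\left(I \right)} = -6$ ($T{\left(I \right)} = \left(-1\right) 6 = -6$)
$P + T{\left(l{\left(-4,-6 \right)} \right)} = 1230 - 6 = 1224$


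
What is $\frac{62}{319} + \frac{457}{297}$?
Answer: $\frac{1357}{783} \approx 1.7331$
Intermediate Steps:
$\frac{62}{319} + \frac{457}{297} = \frac{1357}{783}$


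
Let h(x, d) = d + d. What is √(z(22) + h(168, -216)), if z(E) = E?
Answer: I*√410 ≈ 20.248*I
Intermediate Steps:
h(x, d) = 2*d
√(z(22) + h(168, -216)) = √(22 + 2*(-216)) = √(22 - 432) = √(-410) = I*√410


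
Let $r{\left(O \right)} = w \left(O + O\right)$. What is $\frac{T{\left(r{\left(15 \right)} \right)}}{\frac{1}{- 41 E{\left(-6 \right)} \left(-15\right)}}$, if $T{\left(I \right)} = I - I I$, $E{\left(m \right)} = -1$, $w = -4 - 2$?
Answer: $20036700$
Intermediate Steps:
$w = -6$
$r{\left(O \right)} = - 12 O$ ($r{\left(O \right)} = - 6 \left(O + O\right) = - 6 \cdot 2 O = - 12 O$)
$T{\left(I \right)} = I - I^{2}$
$\frac{T{\left(r{\left(15 \right)} \right)}}{\frac{1}{- 41 E{\left(-6 \right)} \left(-15\right)}} = \frac{\left(-12\right) 15 \left(1 - \left(-12\right) 15\right)}{\frac{1}{\left(-41\right) \left(-1\right) \left(-15\right)}} = \frac{\left(-180\right) \left(1 - -180\right)}{\frac{1}{41 \left(-15\right)}} = \frac{\left(-180\right) \left(1 + 180\right)}{\frac{1}{-615}} = \frac{\left(-180\right) 181}{- \frac{1}{615}} = \left(-32580\right) \left(-615\right) = 20036700$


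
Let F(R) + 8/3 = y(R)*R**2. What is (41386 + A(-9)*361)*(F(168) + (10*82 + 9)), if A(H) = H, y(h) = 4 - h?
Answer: -529483772873/3 ≈ -1.7649e+11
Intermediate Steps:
F(R) = -8/3 + R**2*(4 - R) (F(R) = -8/3 + (4 - R)*R**2 = -8/3 + R**2*(4 - R))
(41386 + A(-9)*361)*(F(168) + (10*82 + 9)) = (41386 - 9*361)*((-8/3 + 168**2*(4 - 1*168)) + (10*82 + 9)) = (41386 - 3249)*((-8/3 + 28224*(4 - 168)) + (820 + 9)) = 38137*((-8/3 + 28224*(-164)) + 829) = 38137*((-8/3 - 4628736) + 829) = 38137*(-13886216/3 + 829) = 38137*(-13883729/3) = -529483772873/3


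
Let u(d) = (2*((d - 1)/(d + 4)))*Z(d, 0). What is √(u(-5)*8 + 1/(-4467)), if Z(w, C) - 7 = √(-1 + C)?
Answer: √(13409143341 + 1915592544*I)/4467 ≈ 25.989 + 1.847*I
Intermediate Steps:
Z(w, C) = 7 + √(-1 + C)
u(d) = 2*(-1 + d)*(7 + I)/(4 + d) (u(d) = (2*((d - 1)/(d + 4)))*(7 + √(-1 + 0)) = (2*((-1 + d)/(4 + d)))*(7 + √(-1)) = (2*((-1 + d)/(4 + d)))*(7 + I) = (2*(-1 + d)/(4 + d))*(7 + I) = 2*(-1 + d)*(7 + I)/(4 + d))
√(u(-5)*8 + 1/(-4467)) = √((2*(-1 - 5)*(7 + I)/(4 - 5))*8 + 1/(-4467)) = √((2*(-6)*(7 + I)/(-1))*8 - 1/4467) = √((2*(-1)*(-6)*(7 + I))*8 - 1/4467) = √((84 + 12*I)*8 - 1/4467) = √((672 + 96*I) - 1/4467) = √(3001823/4467 + 96*I)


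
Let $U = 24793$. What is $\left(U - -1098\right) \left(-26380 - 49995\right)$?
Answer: $-1977425125$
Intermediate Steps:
$\left(U - -1098\right) \left(-26380 - 49995\right) = \left(24793 - -1098\right) \left(-26380 - 49995\right) = \left(24793 + 1098\right) \left(-76375\right) = 25891 \left(-76375\right) = -1977425125$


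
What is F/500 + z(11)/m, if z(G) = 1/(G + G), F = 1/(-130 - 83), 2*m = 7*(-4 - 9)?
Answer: -107501/106606500 ≈ -0.0010084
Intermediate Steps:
m = -91/2 (m = (7*(-4 - 9))/2 = (7*(-13))/2 = (1/2)*(-91) = -91/2 ≈ -45.500)
F = -1/213 (F = 1/(-213) = -1/213 ≈ -0.0046948)
z(G) = 1/(2*G)
F/500 + z(11)/m = -1/213/500 + ((1/2)/11)/(-91/2) = -1/213*1/500 + ((1/2)*(1/11))*(-2/91) = -1/106500 + (1/22)*(-2/91) = -1/106500 - 1/1001 = -107501/106606500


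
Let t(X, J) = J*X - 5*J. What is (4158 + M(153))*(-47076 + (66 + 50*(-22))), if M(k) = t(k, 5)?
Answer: -235642780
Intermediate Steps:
t(X, J) = -5*J + J*X
M(k) = -25 + 5*k (M(k) = 5*(-5 + k) = -25 + 5*k)
(4158 + M(153))*(-47076 + (66 + 50*(-22))) = (4158 + (-25 + 5*153))*(-47076 + (66 + 50*(-22))) = (4158 + (-25 + 765))*(-47076 + (66 - 1100)) = (4158 + 740)*(-47076 - 1034) = 4898*(-48110) = -235642780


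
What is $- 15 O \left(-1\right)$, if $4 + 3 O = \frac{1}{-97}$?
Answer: $- \frac{1945}{97} \approx -20.052$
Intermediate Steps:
$O = - \frac{389}{291}$ ($O = - \frac{4}{3} + \frac{1}{3 \left(-97\right)} = - \frac{4}{3} + \frac{1}{3} \left(- \frac{1}{97}\right) = - \frac{4}{3} - \frac{1}{291} = - \frac{389}{291} \approx -1.3368$)
$- 15 O \left(-1\right) = \left(-15\right) \left(- \frac{389}{291}\right) \left(-1\right) = \frac{1945}{97} \left(-1\right) = - \frac{1945}{97}$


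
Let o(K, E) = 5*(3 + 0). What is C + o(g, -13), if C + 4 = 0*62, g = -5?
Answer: 11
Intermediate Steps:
o(K, E) = 15 (o(K, E) = 5*3 = 15)
C = -4 (C = -4 + 0*62 = -4 + 0 = -4)
C + o(g, -13) = -4 + 15 = 11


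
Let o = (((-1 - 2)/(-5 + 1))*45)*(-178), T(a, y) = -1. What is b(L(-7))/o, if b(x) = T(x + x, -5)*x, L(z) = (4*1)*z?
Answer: -56/12015 ≈ -0.0046608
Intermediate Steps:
L(z) = 4*z
o = -12015/2 (o = (-3/(-4)*45)*(-178) = (-3*(-¼)*45)*(-178) = ((¾)*45)*(-178) = (135/4)*(-178) = -12015/2 ≈ -6007.5)
b(x) = -x
b(L(-7))/o = (-4*(-7))/(-12015/2) = -1*(-28)*(-2/12015) = 28*(-2/12015) = -56/12015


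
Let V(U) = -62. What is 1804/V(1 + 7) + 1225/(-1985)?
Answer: -365689/12307 ≈ -29.714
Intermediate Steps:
1804/V(1 + 7) + 1225/(-1985) = 1804/(-62) + 1225/(-1985) = 1804*(-1/62) + 1225*(-1/1985) = -902/31 - 245/397 = -365689/12307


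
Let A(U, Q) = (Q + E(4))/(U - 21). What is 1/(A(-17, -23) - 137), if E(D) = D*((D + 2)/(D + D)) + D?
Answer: -19/2595 ≈ -0.0073218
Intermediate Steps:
E(D) = 1 + 3*D/2 (E(D) = D*((2 + D)/((2*D))) + D = D*((2 + D)*(1/(2*D))) + D = D*((2 + D)/(2*D)) + D = (1 + D/2) + D = 1 + 3*D/2)
A(U, Q) = (7 + Q)/(-21 + U) (A(U, Q) = (Q + (1 + (3/2)*4))/(U - 21) = (Q + (1 + 6))/(-21 + U) = (Q + 7)/(-21 + U) = (7 + Q)/(-21 + U))
1/(A(-17, -23) - 137) = 1/((7 - 23)/(-21 - 17) - 137) = 1/(-16/(-38) - 137) = 1/(-1/38*(-16) - 137) = 1/(8/19 - 137) = 1/(-2595/19) = -19/2595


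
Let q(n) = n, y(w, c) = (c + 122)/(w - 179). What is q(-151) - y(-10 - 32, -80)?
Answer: -33329/221 ≈ -150.81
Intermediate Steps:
y(w, c) = (122 + c)/(-179 + w)
q(-151) - y(-10 - 32, -80) = -151 - (122 - 80)/(-179 + (-10 - 32)) = -151 - 42/(-179 - 42) = -151 - 42/(-221) = -151 - (-1)*42/221 = -151 - 1*(-42/221) = -151 + 42/221 = -33329/221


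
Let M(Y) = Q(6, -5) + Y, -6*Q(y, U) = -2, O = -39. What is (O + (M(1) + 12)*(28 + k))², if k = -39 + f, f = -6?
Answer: 635209/9 ≈ 70579.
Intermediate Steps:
Q(y, U) = ⅓ (Q(y, U) = -⅙*(-2) = ⅓)
k = -45 (k = -39 - 6 = -45)
M(Y) = ⅓ + Y
(O + (M(1) + 12)*(28 + k))² = (-39 + ((⅓ + 1) + 12)*(28 - 45))² = (-39 + (4/3 + 12)*(-17))² = (-39 + (40/3)*(-17))² = (-39 - 680/3)² = (-797/3)² = 635209/9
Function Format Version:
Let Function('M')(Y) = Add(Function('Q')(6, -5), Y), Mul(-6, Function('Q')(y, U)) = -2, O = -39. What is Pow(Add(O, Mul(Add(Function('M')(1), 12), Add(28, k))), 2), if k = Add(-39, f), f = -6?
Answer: Rational(635209, 9) ≈ 70579.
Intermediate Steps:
Function('Q')(y, U) = Rational(1, 3) (Function('Q')(y, U) = Mul(Rational(-1, 6), -2) = Rational(1, 3))
k = -45 (k = Add(-39, -6) = -45)
Function('M')(Y) = Add(Rational(1, 3), Y)
Pow(Add(O, Mul(Add(Function('M')(1), 12), Add(28, k))), 2) = Pow(Add(-39, Mul(Add(Add(Rational(1, 3), 1), 12), Add(28, -45))), 2) = Pow(Add(-39, Mul(Add(Rational(4, 3), 12), -17)), 2) = Pow(Add(-39, Mul(Rational(40, 3), -17)), 2) = Pow(Add(-39, Rational(-680, 3)), 2) = Pow(Rational(-797, 3), 2) = Rational(635209, 9)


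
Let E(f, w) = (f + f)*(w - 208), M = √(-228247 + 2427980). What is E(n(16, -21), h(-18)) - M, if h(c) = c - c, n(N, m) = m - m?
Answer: -√2199733 ≈ -1483.2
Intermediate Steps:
n(N, m) = 0
M = √2199733 ≈ 1483.2
h(c) = 0
E(f, w) = 2*f*(-208 + w) (E(f, w) = (2*f)*(-208 + w) = 2*f*(-208 + w))
E(n(16, -21), h(-18)) - M = 2*0*(-208 + 0) - √2199733 = 2*0*(-208) - √2199733 = 0 - √2199733 = -√2199733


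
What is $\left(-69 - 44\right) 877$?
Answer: $-99101$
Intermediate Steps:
$\left(-69 - 44\right) 877 = \left(-113\right) 877 = -99101$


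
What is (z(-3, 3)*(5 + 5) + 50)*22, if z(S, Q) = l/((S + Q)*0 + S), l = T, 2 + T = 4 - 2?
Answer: 1100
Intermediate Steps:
T = 0 (T = -2 + (4 - 2) = -2 + 2 = 0)
l = 0
z(S, Q) = 0 (z(S, Q) = 0/((S + Q)*0 + S) = 0/((Q + S)*0 + S) = 0/(0 + S) = 0/S = 0)
(z(-3, 3)*(5 + 5) + 50)*22 = (0*(5 + 5) + 50)*22 = (0*10 + 50)*22 = (0 + 50)*22 = 50*22 = 1100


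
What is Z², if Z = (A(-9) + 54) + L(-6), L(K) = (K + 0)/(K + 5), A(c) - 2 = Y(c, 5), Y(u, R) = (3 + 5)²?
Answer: 15876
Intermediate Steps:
Y(u, R) = 64 (Y(u, R) = 8² = 64)
A(c) = 66 (A(c) = 2 + 64 = 66)
L(K) = K/(5 + K)
Z = 126 (Z = (66 + 54) - 6/(5 - 6) = 120 - 6/(-1) = 120 - 6*(-1) = 120 + 6 = 126)
Z² = 126² = 15876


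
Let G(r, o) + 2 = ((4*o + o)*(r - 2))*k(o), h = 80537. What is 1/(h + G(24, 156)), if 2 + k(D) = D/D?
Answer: 1/63375 ≈ 1.5779e-5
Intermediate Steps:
k(D) = -1 (k(D) = -2 + D/D = -2 + 1 = -1)
G(r, o) = -2 - 5*o*(-2 + r) (G(r, o) = -2 + ((4*o + o)*(r - 2))*(-1) = -2 + ((5*o)*(-2 + r))*(-1) = -2 + (5*o*(-2 + r))*(-1) = -2 - 5*o*(-2 + r))
1/(h + G(24, 156)) = 1/(80537 + (-2 + 10*156 - 5*156*24)) = 1/(80537 + (-2 + 1560 - 18720)) = 1/(80537 - 17162) = 1/63375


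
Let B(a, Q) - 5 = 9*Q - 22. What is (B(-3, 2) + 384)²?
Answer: 148225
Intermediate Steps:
B(a, Q) = -17 + 9*Q (B(a, Q) = 5 + (9*Q - 22) = 5 + (-22 + 9*Q) = -17 + 9*Q)
(B(-3, 2) + 384)² = ((-17 + 9*2) + 384)² = ((-17 + 18) + 384)² = (1 + 384)² = 385² = 148225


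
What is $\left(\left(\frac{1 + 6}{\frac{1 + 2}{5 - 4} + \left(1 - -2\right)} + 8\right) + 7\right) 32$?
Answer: $\frac{1552}{3} \approx 517.33$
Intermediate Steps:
$\left(\left(\frac{1 + 6}{\frac{1 + 2}{5 - 4} + \left(1 - -2\right)} + 8\right) + 7\right) 32 = \left(\left(\frac{7}{\frac{3}{1} + \left(1 + 2\right)} + 8\right) + 7\right) 32 = \left(\left(\frac{7}{3 \cdot 1 + 3} + 8\right) + 7\right) 32 = \left(\left(\frac{7}{3 + 3} + 8\right) + 7\right) 32 = \left(\left(\frac{7}{6} + 8\right) + 7\right) 32 = \left(\frac{55}{6} + 7\right) 32 = \frac{97}{6} \cdot 32 = \frac{1552}{3}$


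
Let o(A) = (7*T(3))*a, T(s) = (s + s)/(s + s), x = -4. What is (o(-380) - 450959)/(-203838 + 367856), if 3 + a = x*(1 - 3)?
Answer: -225462/82009 ≈ -2.7492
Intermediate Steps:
T(s) = 1 (T(s) = (2*s)/((2*s)) = (2*s)*(1/(2*s)) = 1)
a = 5 (a = -3 - 4*(1 - 3) = -3 - 4*(-2) = -3 + 8 = 5)
o(A) = 35 (o(A) = (7*1)*5 = 7*5 = 35)
(o(-380) - 450959)/(-203838 + 367856) = (35 - 450959)/(-203838 + 367856) = -450924/164018 = -450924*1/164018 = -225462/82009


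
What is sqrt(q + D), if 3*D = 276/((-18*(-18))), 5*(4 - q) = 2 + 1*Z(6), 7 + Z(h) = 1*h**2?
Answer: 2*I*sqrt(970)/45 ≈ 1.3842*I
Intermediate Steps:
Z(h) = -7 + h**2 (Z(h) = -7 + 1*h**2 = -7 + h**2)
q = -11/5 (q = 4 - (2 + 1*(-7 + 6**2))/5 = 4 - (2 + 1*(-7 + 36))/5 = 4 - (2 + 1*29)/5 = 4 - (2 + 29)/5 = 4 - 1/5*31 = 4 - 31/5 = -11/5 ≈ -2.2000)
D = 23/81 (D = (276/((-18*(-18))))/3 = (276/324)/3 = (276*(1/324))/3 = (1/3)*(23/27) = 23/81 ≈ 0.28395)
sqrt(q + D) = sqrt(-11/5 + 23/81) = sqrt(-776/405) = 2*I*sqrt(970)/45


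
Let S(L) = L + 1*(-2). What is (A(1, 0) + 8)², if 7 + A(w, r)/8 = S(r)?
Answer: 4096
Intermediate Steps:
S(L) = -2 + L (S(L) = L - 2 = -2 + L)
A(w, r) = -72 + 8*r (A(w, r) = -56 + 8*(-2 + r) = -56 + (-16 + 8*r) = -72 + 8*r)
(A(1, 0) + 8)² = ((-72 + 8*0) + 8)² = ((-72 + 0) + 8)² = (-72 + 8)² = (-64)² = 4096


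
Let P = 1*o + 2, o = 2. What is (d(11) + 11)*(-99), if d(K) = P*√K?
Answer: -1089 - 396*√11 ≈ -2402.4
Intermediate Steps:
P = 4 (P = 1*2 + 2 = 2 + 2 = 4)
d(K) = 4*√K
(d(11) + 11)*(-99) = (4*√11 + 11)*(-99) = (11 + 4*√11)*(-99) = -1089 - 396*√11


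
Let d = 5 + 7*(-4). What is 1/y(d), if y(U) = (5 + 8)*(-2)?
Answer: -1/26 ≈ -0.038462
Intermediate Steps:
d = -23 (d = 5 - 28 = -23)
y(U) = -26 (y(U) = 13*(-2) = -26)
1/y(d) = 1/(-26) = -1/26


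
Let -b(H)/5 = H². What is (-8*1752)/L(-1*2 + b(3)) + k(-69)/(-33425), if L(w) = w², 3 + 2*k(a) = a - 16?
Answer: -468387604/73835825 ≈ -6.3436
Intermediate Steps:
b(H) = -5*H²
k(a) = -19/2 + a/2 (k(a) = -3/2 + (a - 16)/2 = -3/2 + (-16 + a)/2 = -3/2 + (-8 + a/2) = -19/2 + a/2)
(-8*1752)/L(-1*2 + b(3)) + k(-69)/(-33425) = (-8*1752)/((-1*2 - 5*3²)²) + (-19/2 + (½)*(-69))/(-33425) = -14016/(-2 - 5*9)² + (-19/2 - 69/2)*(-1/33425) = -14016/(-2 - 45)² - 44*(-1/33425) = -14016/((-47)²) + 44/33425 = -14016/2209 + 44/33425 = -468387604/73835825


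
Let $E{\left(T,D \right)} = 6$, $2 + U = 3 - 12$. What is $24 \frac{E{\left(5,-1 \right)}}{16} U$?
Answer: $-99$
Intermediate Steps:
$U = -11$ ($U = -2 + \left(3 - 12\right) = -2 - 9 = -11$)
$24 \frac{E{\left(5,-1 \right)}}{16} U = 24 \cdot \frac{6}{16} \left(-11\right) = 24 \cdot 6 \cdot \frac{1}{16} \left(-11\right) = 24 \cdot \frac{3}{8} \left(-11\right) = 9 \left(-11\right) = -99$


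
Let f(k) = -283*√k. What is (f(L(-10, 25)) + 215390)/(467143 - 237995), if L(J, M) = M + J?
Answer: 107695/114574 - 283*√15/229148 ≈ 0.93518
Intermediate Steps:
L(J, M) = J + M
(f(L(-10, 25)) + 215390)/(467143 - 237995) = (-283*√(-10 + 25) + 215390)/(467143 - 237995) = (-283*√15 + 215390)/229148 = (215390 - 283*√15)*(1/229148) = 107695/114574 - 283*√15/229148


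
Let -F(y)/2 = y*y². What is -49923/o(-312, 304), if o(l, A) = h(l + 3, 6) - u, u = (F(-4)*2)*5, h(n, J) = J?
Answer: 49923/1274 ≈ 39.186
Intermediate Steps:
F(y) = -2*y³ (F(y) = -2*y*y² = -2*y³)
u = 1280 (u = (-2*(-4)³*2)*5 = (-2*(-64)*2)*5 = (128*2)*5 = 256*5 = 1280)
o(l, A) = -1274 (o(l, A) = 6 - 1*1280 = 6 - 1280 = -1274)
-49923/o(-312, 304) = -49923/(-1274) = -49923*(-1/1274) = 49923/1274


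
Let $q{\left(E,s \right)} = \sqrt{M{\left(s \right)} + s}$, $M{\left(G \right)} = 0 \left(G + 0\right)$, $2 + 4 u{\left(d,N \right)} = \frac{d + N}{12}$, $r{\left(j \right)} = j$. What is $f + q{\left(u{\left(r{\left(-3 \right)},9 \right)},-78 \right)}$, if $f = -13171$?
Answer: $-13171 + i \sqrt{78} \approx -13171.0 + 8.8318 i$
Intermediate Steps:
$u{\left(d,N \right)} = - \frac{1}{2} + \frac{N}{48} + \frac{d}{48}$ ($u{\left(d,N \right)} = - \frac{1}{2} + \frac{\left(d + N\right) \frac{1}{12}}{4} = - \frac{1}{2} + \frac{\left(N + d\right) \frac{1}{12}}{4} = - \frac{1}{2} + \frac{\frac{N}{12} + \frac{d}{12}}{4} = - \frac{1}{2} + \left(\frac{N}{48} + \frac{d}{48}\right) = - \frac{1}{2} + \frac{N}{48} + \frac{d}{48}$)
$M{\left(G \right)} = 0$ ($M{\left(G \right)} = 0 G = 0$)
$q{\left(E,s \right)} = \sqrt{s}$ ($q{\left(E,s \right)} = \sqrt{0 + s} = \sqrt{s}$)
$f + q{\left(u{\left(r{\left(-3 \right)},9 \right)},-78 \right)} = -13171 + \sqrt{-78} = -13171 + i \sqrt{78}$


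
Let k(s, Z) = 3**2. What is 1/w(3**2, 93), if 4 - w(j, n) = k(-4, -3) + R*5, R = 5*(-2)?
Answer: 1/45 ≈ 0.022222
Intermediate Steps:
k(s, Z) = 9
R = -10
w(j, n) = 45 (w(j, n) = 4 - (9 - 10*5) = 4 - (9 - 50) = 4 - 1*(-41) = 4 + 41 = 45)
1/w(3**2, 93) = 1/45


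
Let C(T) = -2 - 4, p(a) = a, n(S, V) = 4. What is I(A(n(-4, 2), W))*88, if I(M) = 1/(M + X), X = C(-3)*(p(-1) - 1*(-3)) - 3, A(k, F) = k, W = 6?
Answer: -8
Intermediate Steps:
C(T) = -6
X = -15 (X = -6*(-1 - 1*(-3)) - 3 = -6*(-1 + 3) - 3 = -6*2 - 3 = -12 - 3 = -15)
I(M) = 1/(-15 + M) (I(M) = 1/(M - 15) = 1/(-15 + M))
I(A(n(-4, 2), W))*88 = 88/(-15 + 4) = 88/(-11) = -1/11*88 = -8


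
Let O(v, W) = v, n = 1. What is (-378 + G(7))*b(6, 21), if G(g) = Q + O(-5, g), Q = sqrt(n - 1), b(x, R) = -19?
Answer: 7277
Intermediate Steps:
Q = 0 (Q = sqrt(1 - 1) = sqrt(0) = 0)
G(g) = -5 (G(g) = 0 - 5 = -5)
(-378 + G(7))*b(6, 21) = (-378 - 5)*(-19) = -383*(-19) = 7277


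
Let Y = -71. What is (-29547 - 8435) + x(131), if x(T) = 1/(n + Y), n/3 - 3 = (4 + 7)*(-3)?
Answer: -6115103/161 ≈ -37982.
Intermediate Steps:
n = -90 (n = 9 + 3*((4 + 7)*(-3)) = 9 + 3*(11*(-3)) = 9 + 3*(-33) = 9 - 99 = -90)
x(T) = -1/161 (x(T) = 1/(-90 - 71) = 1/(-161) = -1/161)
(-29547 - 8435) + x(131) = (-29547 - 8435) - 1/161 = -37982 - 1/161 = -6115103/161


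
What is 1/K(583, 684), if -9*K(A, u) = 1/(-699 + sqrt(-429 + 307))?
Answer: 6291 - 9*I*sqrt(122) ≈ 6291.0 - 99.408*I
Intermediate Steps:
K(A, u) = -1/(9*(-699 + I*sqrt(122))) (K(A, u) = -1/(9*(-699 + sqrt(-429 + 307))) = -1/(9*(-699 + sqrt(-122))) = -1/(9*(-699 + I*sqrt(122))))
1/K(583, 684) = 1/(233/1466169 + I*sqrt(122)/4398507)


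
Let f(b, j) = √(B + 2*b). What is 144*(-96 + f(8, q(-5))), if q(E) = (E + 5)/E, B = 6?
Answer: -13824 + 144*√22 ≈ -13149.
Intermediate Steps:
q(E) = (5 + E)/E
f(b, j) = √(6 + 2*b)
144*(-96 + f(8, q(-5))) = 144*(-96 + √(6 + 2*8)) = 144*(-96 + √(6 + 16)) = 144*(-96 + √22) = -13824 + 144*√22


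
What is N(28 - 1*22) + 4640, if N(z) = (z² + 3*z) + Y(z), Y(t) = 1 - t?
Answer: 4689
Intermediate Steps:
N(z) = 1 + z² + 2*z (N(z) = (z² + 3*z) + (1 - z) = 1 + z² + 2*z)
N(28 - 1*22) + 4640 = (1 + (28 - 1*22)² + 2*(28 - 1*22)) + 4640 = (1 + (28 - 22)² + 2*(28 - 22)) + 4640 = (1 + 6² + 2*6) + 4640 = (1 + 36 + 12) + 4640 = 49 + 4640 = 4689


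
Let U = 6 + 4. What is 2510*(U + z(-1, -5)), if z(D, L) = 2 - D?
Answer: 32630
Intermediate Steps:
U = 10
2510*(U + z(-1, -5)) = 2510*(10 + (2 - 1*(-1))) = 2510*(10 + (2 + 1)) = 2510*(10 + 3) = 2510*13 = 32630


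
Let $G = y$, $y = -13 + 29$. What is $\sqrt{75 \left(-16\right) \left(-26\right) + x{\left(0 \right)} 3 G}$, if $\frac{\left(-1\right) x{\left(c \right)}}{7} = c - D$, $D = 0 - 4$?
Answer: $4 \sqrt{1866} \approx 172.79$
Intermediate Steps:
$D = -4$ ($D = 0 - 4 = -4$)
$y = 16$
$G = 16$
$x{\left(c \right)} = -28 - 7 c$ ($x{\left(c \right)} = - 7 \left(c - -4\right) = - 7 \left(c + 4\right) = - 7 \left(4 + c\right) = -28 - 7 c$)
$\sqrt{75 \left(-16\right) \left(-26\right) + x{\left(0 \right)} 3 G} = \sqrt{75 \left(-16\right) \left(-26\right) + \left(-28 - 0\right) 3 \cdot 16} = \sqrt{\left(-1200\right) \left(-26\right) + \left(-28 + 0\right) 3 \cdot 16} = \sqrt{31200 + \left(-28\right) 3 \cdot 16} = \sqrt{31200 - 1344} = \sqrt{29856} = 4 \sqrt{1866}$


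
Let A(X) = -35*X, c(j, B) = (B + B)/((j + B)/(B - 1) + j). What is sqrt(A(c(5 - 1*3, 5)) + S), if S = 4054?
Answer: sqrt(35646)/3 ≈ 62.934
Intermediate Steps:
c(j, B) = 2*B/(j + (B + j)/(-1 + B)) (c(j, B) = (2*B)/((B + j)/(-1 + B) + j) = (2*B)/(j + (B + j)/(-1 + B)) = 2*B/(j + (B + j)/(-1 + B)))
sqrt(A(c(5 - 1*3, 5)) + S) = sqrt(-70*(-1 + 5)/(1 + (5 - 1*3)) + 4054) = sqrt(-70*4/(1 + (5 - 3)) + 4054) = sqrt(-70*4/(1 + 2) + 4054) = sqrt(-70*4/3 + 4054) = sqrt(-35*8/3 + 4054) = sqrt(-280/3 + 4054) = sqrt(11882/3) = sqrt(35646)/3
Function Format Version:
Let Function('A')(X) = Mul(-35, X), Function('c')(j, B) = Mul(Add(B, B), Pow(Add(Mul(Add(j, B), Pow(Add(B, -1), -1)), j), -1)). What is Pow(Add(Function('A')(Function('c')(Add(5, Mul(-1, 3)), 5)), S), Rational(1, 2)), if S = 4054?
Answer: Mul(Rational(1, 3), Pow(35646, Rational(1, 2))) ≈ 62.934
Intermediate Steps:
Function('c')(j, B) = Mul(2, B, Pow(Add(j, Mul(Pow(Add(-1, B), -1), Add(B, j))), -1)) (Function('c')(j, B) = Mul(Mul(2, B), Pow(Add(Mul(Add(B, j), Pow(Add(-1, B), -1)), j), -1)) = Mul(Mul(2, B), Pow(Add(Mul(Pow(Add(-1, B), -1), Add(B, j)), j), -1)) = Mul(Mul(2, B), Pow(Add(j, Mul(Pow(Add(-1, B), -1), Add(B, j))), -1)) = Mul(2, B, Pow(Add(j, Mul(Pow(Add(-1, B), -1), Add(B, j))), -1)))
Pow(Add(Function('A')(Function('c')(Add(5, Mul(-1, 3)), 5)), S), Rational(1, 2)) = Pow(Add(Mul(-35, Mul(2, Pow(Add(1, Add(5, Mul(-1, 3))), -1), Add(-1, 5))), 4054), Rational(1, 2)) = Pow(Add(Mul(-35, Mul(2, Pow(Add(1, Add(5, -3)), -1), 4)), 4054), Rational(1, 2)) = Pow(Add(Mul(-35, Mul(2, Pow(Add(1, 2), -1), 4)), 4054), Rational(1, 2)) = Pow(Add(Mul(-35, Mul(2, Pow(3, -1), 4)), 4054), Rational(1, 2)) = Pow(Add(Mul(-35, Mul(2, Rational(1, 3), 4)), 4054), Rational(1, 2)) = Pow(Add(Mul(-35, Rational(8, 3)), 4054), Rational(1, 2)) = Pow(Add(Rational(-280, 3), 4054), Rational(1, 2)) = Pow(Rational(11882, 3), Rational(1, 2)) = Mul(Rational(1, 3), Pow(35646, Rational(1, 2)))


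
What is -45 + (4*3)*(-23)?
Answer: -321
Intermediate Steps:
-45 + (4*3)*(-23) = -45 + 12*(-23) = -45 - 276 = -321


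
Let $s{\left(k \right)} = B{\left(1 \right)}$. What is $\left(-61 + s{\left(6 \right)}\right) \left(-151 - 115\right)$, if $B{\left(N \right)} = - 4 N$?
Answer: $17290$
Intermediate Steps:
$s{\left(k \right)} = -4$ ($s{\left(k \right)} = \left(-4\right) 1 = -4$)
$\left(-61 + s{\left(6 \right)}\right) \left(-151 - 115\right) = \left(-61 - 4\right) \left(-151 - 115\right) = \left(-65\right) \left(-266\right) = 17290$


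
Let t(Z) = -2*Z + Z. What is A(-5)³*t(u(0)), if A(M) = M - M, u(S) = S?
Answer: 0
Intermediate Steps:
A(M) = 0
t(Z) = -Z
A(-5)³*t(u(0)) = 0³*(-1*0) = 0*0 = 0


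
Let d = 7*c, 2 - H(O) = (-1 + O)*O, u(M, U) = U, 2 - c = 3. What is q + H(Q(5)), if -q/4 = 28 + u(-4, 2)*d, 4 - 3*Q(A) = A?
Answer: -490/9 ≈ -54.444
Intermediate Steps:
Q(A) = 4/3 - A/3
c = -1 (c = 2 - 1*3 = 2 - 3 = -1)
H(O) = 2 - O*(-1 + O) (H(O) = 2 - (-1 + O)*O = 2 - O*(-1 + O))
d = -7 (d = 7*(-1) = -7)
q = -56 (q = -4*(28 + 2*(-7)) = -4*(28 - 14) = -4*14 = -56)
q + H(Q(5)) = -56 + (2 + (4/3 - 1/3*5) - (4/3 - 1/3*5)**2) = -56 + (2 + (4/3 - 5/3) - (4/3 - 5/3)**2) = -56 + (2 - 1/3 - (-1/3)**2) = -56 + (2 - 1/3 - 1*1/9) = -56 + (2 - 1/3 - 1/9) = -56 + 14/9 = -490/9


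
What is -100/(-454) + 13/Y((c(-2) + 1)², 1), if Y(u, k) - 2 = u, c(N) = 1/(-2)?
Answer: 12254/2043 ≈ 5.9980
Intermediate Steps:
c(N) = -½
Y(u, k) = 2 + u
-100/(-454) + 13/Y((c(-2) + 1)², 1) = -100/(-454) + 13/(2 + (-½ + 1)²) = -100*(-1/454) + 13/(2 + (½)²) = 50/227 + 13/(2 + ¼) = 50/227 + 13/(9/4) = 50/227 + 13*(4/9) = 50/227 + 52/9 = 12254/2043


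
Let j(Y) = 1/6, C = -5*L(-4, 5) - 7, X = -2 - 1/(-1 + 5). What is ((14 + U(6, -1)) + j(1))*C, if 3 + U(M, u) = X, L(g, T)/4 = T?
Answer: -11449/12 ≈ -954.08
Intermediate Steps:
L(g, T) = 4*T
X = -9/4 (X = -2 - 1/4 = -9/4 ≈ -2.2500)
U(M, u) = -21/4 (U(M, u) = -3 - 9/4 = -21/4)
C = -107 (C = -20*5 - 7 = -5*20 - 7 = -100 - 7 = -107)
j(Y) = 1/6
((14 + U(6, -1)) + j(1))*C = ((14 - 21/4) + 1/6)*(-107) = (35/4 + 1/6)*(-107) = (107/12)*(-107) = -11449/12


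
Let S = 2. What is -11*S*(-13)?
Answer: 286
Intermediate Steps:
-11*S*(-13) = -11*2*(-13) = -22*(-13) = 286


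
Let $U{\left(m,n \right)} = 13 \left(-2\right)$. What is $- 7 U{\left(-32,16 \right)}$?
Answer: $182$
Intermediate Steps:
$U{\left(m,n \right)} = -26$
$- 7 U{\left(-32,16 \right)} = \left(-7\right) \left(-26\right) = 182$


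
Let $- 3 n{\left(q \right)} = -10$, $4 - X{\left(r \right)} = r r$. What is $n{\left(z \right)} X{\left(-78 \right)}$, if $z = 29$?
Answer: $- \frac{60800}{3} \approx -20267.0$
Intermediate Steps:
$X{\left(r \right)} = 4 - r^{2}$ ($X{\left(r \right)} = 4 - r r = 4 - r^{2}$)
$n{\left(q \right)} = \frac{10}{3}$ ($n{\left(q \right)} = \left(- \frac{1}{3}\right) \left(-10\right) = \frac{10}{3}$)
$n{\left(z \right)} X{\left(-78 \right)} = \frac{10 \left(4 - \left(-78\right)^{2}\right)}{3} = \frac{10 \left(4 - 6084\right)}{3} = \frac{10}{3} \left(-6080\right) = - \frac{60800}{3}$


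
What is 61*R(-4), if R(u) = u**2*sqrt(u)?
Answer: 1952*I ≈ 1952.0*I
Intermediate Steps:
R(u) = u**(5/2)
61*R(-4) = 61*(-4)**(5/2) = 61*(32*I) = 1952*I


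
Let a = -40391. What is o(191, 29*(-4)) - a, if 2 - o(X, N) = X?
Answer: 40202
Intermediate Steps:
o(X, N) = 2 - X
o(191, 29*(-4)) - a = (2 - 1*191) - 1*(-40391) = (2 - 191) + 40391 = -189 + 40391 = 40202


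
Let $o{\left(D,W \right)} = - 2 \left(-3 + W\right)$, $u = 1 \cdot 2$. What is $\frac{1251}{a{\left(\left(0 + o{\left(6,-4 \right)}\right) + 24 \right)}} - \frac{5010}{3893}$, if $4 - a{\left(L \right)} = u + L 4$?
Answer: $- \frac{1873881}{194650} \approx -9.6269$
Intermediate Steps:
$u = 2$
$o{\left(D,W \right)} = 6 - 2 W$
$a{\left(L \right)} = 2 - 4 L$ ($a{\left(L \right)} = 4 - \left(2 + L 4\right) = 4 - \left(2 + 4 L\right) = 2 - 4 L$)
$\frac{1251}{a{\left(\left(0 + o{\left(6,-4 \right)}\right) + 24 \right)}} - \frac{5010}{3893} = \frac{1251}{2 - 4 \left(\left(0 + \left(6 - -8\right)\right) + 24\right)} - \frac{5010}{3893} = \frac{1251}{2 - 4 \left(\left(0 + \left(6 + 8\right)\right) + 24\right)} - \frac{5010}{3893} = \frac{1251}{2 - 4 \left(\left(0 + 14\right) + 24\right)} - \frac{5010}{3893} = \frac{1251}{2 - 4 \left(14 + 24\right)} - \frac{5010}{3893} = \frac{1251}{2 - 152} - \frac{5010}{3893} = \frac{1251}{-150} - \frac{5010}{3893} = 1251 \left(- \frac{1}{150}\right) - \frac{5010}{3893} = - \frac{417}{50} - \frac{5010}{3893} = - \frac{1873881}{194650}$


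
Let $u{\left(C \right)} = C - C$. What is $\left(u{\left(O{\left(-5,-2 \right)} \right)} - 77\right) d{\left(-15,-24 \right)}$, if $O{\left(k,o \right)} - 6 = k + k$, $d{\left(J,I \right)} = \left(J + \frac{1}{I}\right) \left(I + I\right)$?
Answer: $-55594$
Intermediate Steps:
$d{\left(J,I \right)} = 2 I \left(J + \frac{1}{I}\right)$ ($d{\left(J,I \right)} = \left(J + \frac{1}{I}\right) 2 I = 2 I \left(J + \frac{1}{I}\right)$)
$O{\left(k,o \right)} = 6 + 2 k$ ($O{\left(k,o \right)} = 6 + \left(k + k\right) = 6 + 2 k$)
$u{\left(C \right)} = 0$
$\left(u{\left(O{\left(-5,-2 \right)} \right)} - 77\right) d{\left(-15,-24 \right)} = \left(0 - 77\right) \left(2 + 2 \left(-24\right) \left(-15\right)\right) = - 77 \left(2 + 720\right) = \left(-77\right) 722 = -55594$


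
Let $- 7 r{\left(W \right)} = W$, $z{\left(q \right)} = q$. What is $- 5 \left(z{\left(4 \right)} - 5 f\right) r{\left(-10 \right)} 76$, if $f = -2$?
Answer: $-7600$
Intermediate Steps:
$r{\left(W \right)} = - \frac{W}{7}$
$- 5 \left(z{\left(4 \right)} - 5 f\right) r{\left(-10 \right)} 76 = - 5 \left(4 - -10\right) \left(\left(- \frac{1}{7}\right) \left(-10\right)\right) 76 = - 5 \left(4 + 10\right) \frac{10}{7} \cdot 76 = \left(-5\right) 14 \cdot \frac{10}{7} \cdot 76 = \left(-70\right) \frac{10}{7} \cdot 76 = \left(-100\right) 76 = -7600$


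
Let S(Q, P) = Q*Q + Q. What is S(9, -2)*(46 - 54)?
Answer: -720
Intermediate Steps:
S(Q, P) = Q + Q**2 (S(Q, P) = Q**2 + Q = Q + Q**2)
S(9, -2)*(46 - 54) = (9*(1 + 9))*(46 - 54) = (9*10)*(-8) = 90*(-8) = -720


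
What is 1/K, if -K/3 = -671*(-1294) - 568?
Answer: -1/2603118 ≈ -3.8415e-7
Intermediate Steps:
K = -2603118 (K = -3*(-671*(-1294) - 568) = -3*(868274 - 568) = -3*867706 = -2603118)
1/K = 1/(-2603118) = -1/2603118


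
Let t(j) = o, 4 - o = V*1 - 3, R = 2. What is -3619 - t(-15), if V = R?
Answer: -3624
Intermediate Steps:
V = 2
o = 5 (o = 4 - (2*1 - 3) = 4 - (2 - 3) = 4 - 1*(-1) = 4 + 1 = 5)
t(j) = 5
-3619 - t(-15) = -3619 - 1*5 = -3619 - 5 = -3624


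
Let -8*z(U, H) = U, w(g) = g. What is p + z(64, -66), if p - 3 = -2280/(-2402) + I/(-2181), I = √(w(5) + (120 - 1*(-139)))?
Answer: -4865/1201 - 2*√66/2181 ≈ -4.0582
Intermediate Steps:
z(U, H) = -U/8
I = 2*√66 (I = √(5 + (120 - 1*(-139))) = √(5 + (120 + 139)) = √(5 + 259) = √264 = 2*√66 ≈ 16.248)
p = 4743/1201 - 2*√66/2181 (p = 3 + (-2280/(-2402) + (2*√66)/(-2181)) = 3 + (-2280*(-1/2402) + (2*√66)*(-1/2181)) = 3 + (1140/1201 - 2*√66/2181) = 4743/1201 - 2*√66/2181 ≈ 3.9418)
p + z(64, -66) = (4743/1201 - 2*√66/2181) - ⅛*64 = (4743/1201 - 2*√66/2181) - 8 = -4865/1201 - 2*√66/2181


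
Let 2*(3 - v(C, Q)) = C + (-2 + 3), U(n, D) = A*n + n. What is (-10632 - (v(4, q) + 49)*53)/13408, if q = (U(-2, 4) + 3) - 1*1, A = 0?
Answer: -26511/26816 ≈ -0.98863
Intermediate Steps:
U(n, D) = n (U(n, D) = 0*n + n = 0 + n = n)
q = 0 (q = (-2 + 3) - 1*1 = 1 - 1 = 0)
v(C, Q) = 5/2 - C/2 (v(C, Q) = 3 - (C + (-2 + 3))/2 = 3 - (C + 1)/2 = 3 - (1 + C)/2 = 3 + (-1/2 - C/2) = 5/2 - C/2)
(-10632 - (v(4, q) + 49)*53)/13408 = (-10632 - ((5/2 - 1/2*4) + 49)*53)/13408 = (-10632 - ((5/2 - 2) + 49)*53)*(1/13408) = (-10632 - (1/2 + 49)*53)*(1/13408) = (-10632 - 99*53/2)*(1/13408) = (-10632 - 1*5247/2)*(1/13408) = (-10632 - 5247/2)*(1/13408) = -26511/2*1/13408 = -26511/26816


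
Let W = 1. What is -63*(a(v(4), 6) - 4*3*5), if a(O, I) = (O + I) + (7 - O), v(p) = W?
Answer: 2961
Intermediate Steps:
v(p) = 1
a(O, I) = 7 + I (a(O, I) = (I + O) + (7 - O) = 7 + I)
-63*(a(v(4), 6) - 4*3*5) = -63*((7 + 6) - 4*3*5) = -63*(13 - 12*5) = -63*(13 - 60) = -63*(-47) = 2961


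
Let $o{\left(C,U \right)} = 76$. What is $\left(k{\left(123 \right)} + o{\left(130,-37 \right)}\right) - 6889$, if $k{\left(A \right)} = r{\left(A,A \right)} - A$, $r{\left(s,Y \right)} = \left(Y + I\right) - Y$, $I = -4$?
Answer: $-6940$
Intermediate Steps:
$r{\left(s,Y \right)} = -4$ ($r{\left(s,Y \right)} = \left(Y - 4\right) - Y = \left(-4 + Y\right) - Y = -4$)
$k{\left(A \right)} = -4 - A$
$\left(k{\left(123 \right)} + o{\left(130,-37 \right)}\right) - 6889 = \left(\left(-4 - 123\right) + 76\right) - 6889 = \left(-127 + 76\right) - 6889 = -51 - 6889 = -6940$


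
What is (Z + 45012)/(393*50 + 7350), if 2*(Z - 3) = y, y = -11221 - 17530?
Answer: 61279/54000 ≈ 1.1348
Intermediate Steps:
y = -28751
Z = -28745/2 (Z = 3 + (½)*(-28751) = 3 - 28751/2 = -28745/2 ≈ -14373.)
(Z + 45012)/(393*50 + 7350) = (-28745/2 + 45012)/(393*50 + 7350) = 61279/(2*(19650 + 7350)) = (61279/2)/27000 = (61279/2)*(1/27000) = 61279/54000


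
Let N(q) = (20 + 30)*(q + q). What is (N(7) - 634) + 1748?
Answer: 1814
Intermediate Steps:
N(q) = 100*q (N(q) = 50*(2*q) = 100*q)
(N(7) - 634) + 1748 = (100*7 - 634) + 1748 = (700 - 634) + 1748 = 66 + 1748 = 1814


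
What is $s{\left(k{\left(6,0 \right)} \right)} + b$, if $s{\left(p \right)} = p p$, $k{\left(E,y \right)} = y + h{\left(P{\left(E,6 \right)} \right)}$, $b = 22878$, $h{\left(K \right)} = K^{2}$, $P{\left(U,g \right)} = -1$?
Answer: $22879$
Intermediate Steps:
$k{\left(E,y \right)} = 1 + y$ ($k{\left(E,y \right)} = y + \left(-1\right)^{2} = y + 1 = 1 + y$)
$s{\left(p \right)} = p^{2}$
$s{\left(k{\left(6,0 \right)} \right)} + b = \left(1 + 0\right)^{2} + 22878 = 1^{2} + 22878 = 1 + 22878 = 22879$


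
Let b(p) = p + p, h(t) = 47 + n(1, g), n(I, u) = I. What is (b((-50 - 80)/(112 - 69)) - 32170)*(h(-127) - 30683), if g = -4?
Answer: 42385666950/43 ≈ 9.8571e+8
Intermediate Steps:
h(t) = 48 (h(t) = 47 + 1 = 48)
b(p) = 2*p
(b((-50 - 80)/(112 - 69)) - 32170)*(h(-127) - 30683) = (2*((-50 - 80)/(112 - 69)) - 32170)*(48 - 30683) = (2*(-130/43) - 32170)*(-30635) = (-260/43 - 32170)*(-30635) = -1383570/43*(-30635) = 42385666950/43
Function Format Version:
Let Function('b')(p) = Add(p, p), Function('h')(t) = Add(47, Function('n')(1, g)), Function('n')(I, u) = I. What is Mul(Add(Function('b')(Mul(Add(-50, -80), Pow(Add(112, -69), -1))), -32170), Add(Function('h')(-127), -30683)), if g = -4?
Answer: Rational(42385666950, 43) ≈ 9.8571e+8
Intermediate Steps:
Function('h')(t) = 48 (Function('h')(t) = Add(47, 1) = 48)
Function('b')(p) = Mul(2, p)
Mul(Add(Function('b')(Mul(Add(-50, -80), Pow(Add(112, -69), -1))), -32170), Add(Function('h')(-127), -30683)) = Mul(Add(Mul(2, Mul(Add(-50, -80), Pow(Add(112, -69), -1))), -32170), Add(48, -30683)) = Mul(Add(Mul(2, Mul(-130, Pow(43, -1))), -32170), -30635) = Mul(Add(Mul(2, Mul(-130, Rational(1, 43))), -32170), -30635) = Mul(Add(Mul(2, Rational(-130, 43)), -32170), -30635) = Mul(Add(Rational(-260, 43), -32170), -30635) = Mul(Rational(-1383570, 43), -30635) = Rational(42385666950, 43)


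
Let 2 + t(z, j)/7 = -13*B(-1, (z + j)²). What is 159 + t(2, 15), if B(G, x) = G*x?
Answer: 26444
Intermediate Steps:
t(z, j) = -14 + 91*(j + z)² (t(z, j) = -14 + 7*(-(-13)*(z + j)²) = -14 + 7*(-(-13)*(j + z)²) = -14 + 7*(13*(j + z)²) = -14 + 91*(j + z)²)
159 + t(2, 15) = 159 + (-14 + 91*(15 + 2)²) = 159 + (-14 + 91*17²) = 159 + (-14 + 91*289) = 159 + (-14 + 26299) = 159 + 26285 = 26444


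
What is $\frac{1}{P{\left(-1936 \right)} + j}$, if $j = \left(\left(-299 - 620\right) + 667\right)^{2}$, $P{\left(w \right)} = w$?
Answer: $\frac{1}{61568} \approx 1.6242 \cdot 10^{-5}$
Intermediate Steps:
$j = 63504$ ($j = \left(\left(-299 - 620\right) + 667\right)^{2} = \left(-919 + 667\right)^{2} = \left(-252\right)^{2} = 63504$)
$\frac{1}{P{\left(-1936 \right)} + j} = \frac{1}{-1936 + 63504} = \frac{1}{61568}$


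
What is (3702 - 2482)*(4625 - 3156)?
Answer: 1792180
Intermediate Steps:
(3702 - 2482)*(4625 - 3156) = 1220*1469 = 1792180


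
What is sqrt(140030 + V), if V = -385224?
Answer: I*sqrt(245194) ≈ 495.17*I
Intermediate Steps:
sqrt(140030 + V) = sqrt(140030 - 385224) = sqrt(-245194) = I*sqrt(245194)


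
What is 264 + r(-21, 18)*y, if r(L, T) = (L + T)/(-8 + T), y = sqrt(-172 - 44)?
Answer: 264 - 9*I*sqrt(6)/5 ≈ 264.0 - 4.4091*I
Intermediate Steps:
y = 6*I*sqrt(6) (y = sqrt(-216) = 6*I*sqrt(6) ≈ 14.697*I)
r(L, T) = (L + T)/(-8 + T)
264 + r(-21, 18)*y = 264 + ((-21 + 18)/(-8 + 18))*(6*I*sqrt(6)) = 264 + (-3/10)*(6*I*sqrt(6)) = 264 + ((1/10)*(-3))*(6*I*sqrt(6)) = 264 - 9*I*sqrt(6)/5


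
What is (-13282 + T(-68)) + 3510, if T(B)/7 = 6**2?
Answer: -9520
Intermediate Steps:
T(B) = 252 (T(B) = 7*6**2 = 7*36 = 252)
(-13282 + T(-68)) + 3510 = (-13282 + 252) + 3510 = -13030 + 3510 = -9520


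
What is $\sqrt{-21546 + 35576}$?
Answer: $\sqrt{14030} \approx 118.45$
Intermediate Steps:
$\sqrt{-21546 + 35576} = \sqrt{14030}$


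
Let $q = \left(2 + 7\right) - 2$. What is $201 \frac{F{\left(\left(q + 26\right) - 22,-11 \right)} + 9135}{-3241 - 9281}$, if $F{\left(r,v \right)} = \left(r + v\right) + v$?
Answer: $- \frac{305654}{2087} \approx -146.46$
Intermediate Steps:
$q = 7$ ($q = 9 - 2 = 7$)
$F{\left(r,v \right)} = r + 2 v$
$201 \frac{F{\left(\left(q + 26\right) - 22,-11 \right)} + 9135}{-3241 - 9281} = 201 \frac{\left(\left(\left(7 + 26\right) - 22\right) + 2 \left(-11\right)\right) + 9135}{-3241 - 9281} = 201 \frac{\left(\left(33 - 22\right) - 22\right) + 9135}{-12522} = 201 \left(\left(11 - 22\right) + 9135\right) \left(- \frac{1}{12522}\right) = 201 \left(-11 + 9135\right) \left(- \frac{1}{12522}\right) = 201 \cdot 9124 \left(- \frac{1}{12522}\right) = 201 \left(- \frac{4562}{6261}\right) = - \frac{305654}{2087}$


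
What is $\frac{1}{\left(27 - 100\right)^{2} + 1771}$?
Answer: $\frac{1}{7100} \approx 0.00014085$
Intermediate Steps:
$\frac{1}{\left(27 - 100\right)^{2} + 1771} = \frac{1}{\left(-73\right)^{2} + 1771} = \frac{1}{5329 + 1771} = \frac{1}{7100}$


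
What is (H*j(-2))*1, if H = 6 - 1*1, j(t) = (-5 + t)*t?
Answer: 70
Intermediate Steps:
j(t) = t*(-5 + t)
H = 5 (H = 6 - 1 = 5)
(H*j(-2))*1 = (5*(-2*(-5 - 2)))*1 = (5*(-2*(-7)))*1 = (5*14)*1 = 70*1 = 70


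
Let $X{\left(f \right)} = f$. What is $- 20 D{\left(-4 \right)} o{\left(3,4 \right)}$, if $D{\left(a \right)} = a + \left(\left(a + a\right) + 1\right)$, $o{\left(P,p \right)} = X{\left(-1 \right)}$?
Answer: $-220$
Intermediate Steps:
$o{\left(P,p \right)} = -1$
$D{\left(a \right)} = 1 + 3 a$ ($D{\left(a \right)} = a + \left(2 a + 1\right) = a + \left(1 + 2 a\right) = 1 + 3 a$)
$- 20 D{\left(-4 \right)} o{\left(3,4 \right)} = - 20 \left(1 + 3 \left(-4\right)\right) \left(-1\right) = - 20 \left(1 - 12\right) \left(-1\right) = \left(-20\right) \left(-11\right) \left(-1\right) = 220 \left(-1\right) = -220$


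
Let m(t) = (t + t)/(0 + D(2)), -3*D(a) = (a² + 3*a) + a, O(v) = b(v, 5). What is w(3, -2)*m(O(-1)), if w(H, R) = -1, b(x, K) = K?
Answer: 5/2 ≈ 2.5000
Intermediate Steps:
O(v) = 5
D(a) = -4*a/3 - a²/3 (D(a) = -((a² + 3*a) + a)/3 = -(a² + 4*a)/3 = -4*a/3 - a²/3)
m(t) = -t/2 (m(t) = (t + t)/(0 - ⅓*2*(4 + 2)) = (2*t)/(0 - ⅓*2*6) = (2*t)/(0 - 4) = (2*t)/(-4) = (2*t)*(-¼) = -t/2)
w(3, -2)*m(O(-1)) = -(-1)*5/2 = -1*(-5/2) = 5/2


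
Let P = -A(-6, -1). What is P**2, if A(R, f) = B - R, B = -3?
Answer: 9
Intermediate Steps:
A(R, f) = -3 - R
P = -3 (P = -(-3 - 1*(-6)) = -(-3 + 6) = -1*3 = -3)
P**2 = (-3)**2 = 9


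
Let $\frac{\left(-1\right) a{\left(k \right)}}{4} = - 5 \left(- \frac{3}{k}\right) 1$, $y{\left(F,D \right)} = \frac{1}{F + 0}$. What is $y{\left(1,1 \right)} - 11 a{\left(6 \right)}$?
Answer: $111$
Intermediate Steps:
$y{\left(F,D \right)} = \frac{1}{F}$
$a{\left(k \right)} = - \frac{60}{k}$ ($a{\left(k \right)} = - 4 - 5 \left(- \frac{3}{k}\right) 1 = - 4 \frac{15}{k} 1 = - 4 \frac{15}{k} = - \frac{60}{k}$)
$y{\left(1,1 \right)} - 11 a{\left(6 \right)} = 1^{-1} - 11 \left(- \frac{60}{6}\right) = 1 - 11 \left(\left(-60\right) \frac{1}{6}\right) = 1 - -110 = 1 + 110 = 111$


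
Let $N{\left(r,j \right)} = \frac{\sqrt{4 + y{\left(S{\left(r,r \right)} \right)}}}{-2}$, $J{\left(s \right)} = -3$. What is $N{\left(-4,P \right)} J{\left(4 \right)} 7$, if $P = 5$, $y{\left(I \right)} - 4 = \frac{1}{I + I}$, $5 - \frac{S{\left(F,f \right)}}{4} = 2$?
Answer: $\frac{7 \sqrt{1158}}{8} \approx 29.776$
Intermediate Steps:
$S{\left(F,f \right)} = 12$ ($S{\left(F,f \right)} = 20 - 8 = 12$)
$y{\left(I \right)} = 4 + \frac{1}{2 I}$ ($y{\left(I \right)} = 4 + \frac{1}{I + I} = 4 + \frac{1}{2 I}$)
$N{\left(r,j \right)} = - \frac{\sqrt{1158}}{24}$ ($N{\left(r,j \right)} = \frac{\sqrt{4 + \left(4 + \frac{1}{2 \cdot 12}\right)}}{-2} = \sqrt{4 + \left(4 + \frac{1}{2} \cdot \frac{1}{12}\right)} \left(- \frac{1}{2}\right) = \sqrt{4 + \left(4 + \frac{1}{24}\right)} \left(- \frac{1}{2}\right) = \sqrt{4 + \frac{97}{24}} \left(- \frac{1}{2}\right) = \sqrt{\frac{193}{24}} \left(- \frac{1}{2}\right) = \frac{\sqrt{1158}}{12} \left(- \frac{1}{2}\right) = - \frac{\sqrt{1158}}{24}$)
$N{\left(-4,P \right)} J{\left(4 \right)} 7 = - \frac{\sqrt{1158}}{24} \left(-3\right) 7 = \frac{\sqrt{1158}}{8} \cdot 7 = \frac{7 \sqrt{1158}}{8}$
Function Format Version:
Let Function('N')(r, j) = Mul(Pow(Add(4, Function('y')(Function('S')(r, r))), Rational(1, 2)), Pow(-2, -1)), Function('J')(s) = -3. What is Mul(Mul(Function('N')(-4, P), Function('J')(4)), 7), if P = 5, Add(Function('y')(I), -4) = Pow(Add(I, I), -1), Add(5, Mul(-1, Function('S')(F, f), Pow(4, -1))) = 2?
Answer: Mul(Rational(7, 8), Pow(1158, Rational(1, 2))) ≈ 29.776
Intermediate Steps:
Function('S')(F, f) = 12 (Function('S')(F, f) = Add(20, Mul(-4, 2)) = Add(20, -8) = 12)
Function('y')(I) = Add(4, Mul(Rational(1, 2), Pow(I, -1))) (Function('y')(I) = Add(4, Pow(Add(I, I), -1)) = Add(4, Pow(Mul(2, I), -1)) = Add(4, Mul(Rational(1, 2), Pow(I, -1))))
Function('N')(r, j) = Mul(Rational(-1, 24), Pow(1158, Rational(1, 2))) (Function('N')(r, j) = Mul(Pow(Add(4, Add(4, Mul(Rational(1, 2), Pow(12, -1)))), Rational(1, 2)), Pow(-2, -1)) = Mul(Pow(Add(4, Add(4, Mul(Rational(1, 2), Rational(1, 12)))), Rational(1, 2)), Rational(-1, 2)) = Mul(Pow(Add(4, Add(4, Rational(1, 24))), Rational(1, 2)), Rational(-1, 2)) = Mul(Pow(Add(4, Rational(97, 24)), Rational(1, 2)), Rational(-1, 2)) = Mul(Pow(Rational(193, 24), Rational(1, 2)), Rational(-1, 2)) = Mul(Mul(Rational(1, 12), Pow(1158, Rational(1, 2))), Rational(-1, 2)) = Mul(Rational(-1, 24), Pow(1158, Rational(1, 2))))
Mul(Mul(Function('N')(-4, P), Function('J')(4)), 7) = Mul(Mul(Mul(Rational(-1, 24), Pow(1158, Rational(1, 2))), -3), 7) = Mul(Mul(Rational(1, 8), Pow(1158, Rational(1, 2))), 7) = Mul(Rational(7, 8), Pow(1158, Rational(1, 2)))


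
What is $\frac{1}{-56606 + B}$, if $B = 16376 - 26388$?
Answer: $- \frac{1}{66618} \approx -1.5011 \cdot 10^{-5}$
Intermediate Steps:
$B = -10012$
$\frac{1}{-56606 + B} = \frac{1}{-56606 - 10012} = \frac{1}{-66618} = - \frac{1}{66618}$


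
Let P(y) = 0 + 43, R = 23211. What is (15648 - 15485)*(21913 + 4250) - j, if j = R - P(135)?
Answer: 4241401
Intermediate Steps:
P(y) = 43
j = 23168 (j = 23211 - 1*43 = 23211 - 43 = 23168)
(15648 - 15485)*(21913 + 4250) - j = (15648 - 15485)*(21913 + 4250) - 1*23168 = 163*26163 - 23168 = 4264569 - 23168 = 4241401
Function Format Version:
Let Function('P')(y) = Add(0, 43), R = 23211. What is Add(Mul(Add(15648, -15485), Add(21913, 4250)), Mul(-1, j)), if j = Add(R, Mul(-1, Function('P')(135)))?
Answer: 4241401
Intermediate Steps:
Function('P')(y) = 43
j = 23168 (j = Add(23211, Mul(-1, 43)) = Add(23211, -43) = 23168)
Add(Mul(Add(15648, -15485), Add(21913, 4250)), Mul(-1, j)) = Add(Mul(Add(15648, -15485), Add(21913, 4250)), Mul(-1, 23168)) = Add(Mul(163, 26163), -23168) = Add(4264569, -23168) = 4241401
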